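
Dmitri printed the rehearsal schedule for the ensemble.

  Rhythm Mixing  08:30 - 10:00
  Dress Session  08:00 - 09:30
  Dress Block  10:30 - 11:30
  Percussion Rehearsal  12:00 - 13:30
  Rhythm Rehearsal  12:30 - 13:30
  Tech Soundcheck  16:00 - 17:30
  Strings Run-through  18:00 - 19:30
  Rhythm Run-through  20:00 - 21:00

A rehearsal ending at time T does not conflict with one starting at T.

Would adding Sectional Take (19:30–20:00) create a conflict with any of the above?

No — it doesn't clash with anything

Dress Session: ends 09:30 at or before Sectional Take starts 19:30 → clear.
Rhythm Mixing: ends 10:00 at or before Sectional Take starts 19:30 → clear.
Dress Block: ends 11:30 at or before Sectional Take starts 19:30 → clear.
Percussion Rehearsal: ends 13:30 at or before Sectional Take starts 19:30 → clear.
Rhythm Rehearsal: ends 13:30 at or before Sectional Take starts 19:30 → clear.
Tech Soundcheck: ends 17:30 at or before Sectional Take starts 19:30 → clear.
Strings Run-through: ends 19:30 at or before Sectional Take starts 19:30 → clear.
Rhythm Run-through: starts 20:00 at or after Sectional Take ends 20:00 → clear.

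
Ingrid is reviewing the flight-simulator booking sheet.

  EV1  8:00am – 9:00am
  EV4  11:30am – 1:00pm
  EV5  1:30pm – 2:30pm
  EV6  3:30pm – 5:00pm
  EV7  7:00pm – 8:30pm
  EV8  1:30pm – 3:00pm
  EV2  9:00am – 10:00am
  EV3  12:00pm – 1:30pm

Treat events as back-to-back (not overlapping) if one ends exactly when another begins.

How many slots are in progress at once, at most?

2

Walk through starts and ends in time order (an end at T is processed before a start at T):
8:00am start EV1 → 1
9:00am end EV1 → 0
9:00am start EV2 → 1
10:00am end EV2 → 0
11:30am start EV4 → 1
12:00pm start EV3 → 2
1:00pm end EV4 → 1
1:30pm end EV3 → 0
1:30pm start EV5 → 1
1:30pm start EV8 → 2
2:30pm end EV5 → 1
3:00pm end EV8 → 0
3:30pm start EV6 → 1
5:00pm end EV6 → 0
7:00pm start EV7 → 1
8:30pm end EV7 → 0
Peak is 2, at 12:00pm (EV3, EV4).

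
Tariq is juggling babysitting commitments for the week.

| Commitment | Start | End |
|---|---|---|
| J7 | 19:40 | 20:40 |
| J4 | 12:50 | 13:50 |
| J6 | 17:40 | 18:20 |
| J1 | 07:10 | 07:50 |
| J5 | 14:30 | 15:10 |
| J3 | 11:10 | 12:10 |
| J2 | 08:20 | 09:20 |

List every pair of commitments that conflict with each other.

none

Two intervals overlap when each starts before the other ends.
Sorted by start: J1, J2, J3, J4, J5, J6, J7.
J2 starts after J1 ends — done with J1.
J3 starts after J2 ends — done with J2.
J4 starts after J3 ends — done with J3.
J5 starts after J4 ends — done with J4.
J6 starts after J5 ends — done with J5.
J7 starts after J6 ends.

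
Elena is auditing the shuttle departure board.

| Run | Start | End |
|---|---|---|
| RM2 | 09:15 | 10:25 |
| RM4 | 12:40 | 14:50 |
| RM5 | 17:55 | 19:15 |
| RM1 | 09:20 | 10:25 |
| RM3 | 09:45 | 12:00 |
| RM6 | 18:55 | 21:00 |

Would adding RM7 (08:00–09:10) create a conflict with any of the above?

No — it doesn't clash with anything

RM2: starts 09:15 at or after RM7 ends 09:10 → clear.
RM1: starts 09:20 at or after RM7 ends 09:10 → clear.
RM3: starts 09:45 at or after RM7 ends 09:10 → clear.
RM4: starts 12:40 at or after RM7 ends 09:10 → clear.
RM5: starts 17:55 at or after RM7 ends 09:10 → clear.
RM6: starts 18:55 at or after RM7 ends 09:10 → clear.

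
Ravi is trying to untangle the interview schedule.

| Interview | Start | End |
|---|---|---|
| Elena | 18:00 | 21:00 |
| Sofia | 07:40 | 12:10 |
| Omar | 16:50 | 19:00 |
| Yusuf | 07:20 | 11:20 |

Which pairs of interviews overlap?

Sorted by start: Yusuf, Sofia, Omar, Elena.
Sofia starts before Yusuf ends → Yusuf and Sofia overlap.
Omar starts after Yusuf ends, so nothing later overlaps Yusuf either.
Omar starts after Sofia ends, so nothing later overlaps Sofia either.
Elena starts before Omar ends → Omar and Elena overlap.

Elena & Omar, Sofia & Yusuf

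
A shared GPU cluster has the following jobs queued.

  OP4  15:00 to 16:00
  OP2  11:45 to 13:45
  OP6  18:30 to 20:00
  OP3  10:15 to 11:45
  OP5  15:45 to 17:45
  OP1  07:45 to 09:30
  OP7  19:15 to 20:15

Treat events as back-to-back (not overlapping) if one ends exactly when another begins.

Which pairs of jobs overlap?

Check each pair: they overlap iff neither finishes before the other starts.
Sorted by start: OP1, OP3, OP2, OP4, OP5, OP6, OP7.
OP3 starts after OP1 ends, so OP1 has no further overlaps.
OP2 starts exactly when OP3 ends (back-to-back, no overlap), so OP3 has no further overlaps.
OP4 starts after OP2 ends, so OP2 has no further overlaps.
OP5 starts before OP4 ends → OP4 and OP5 overlap.
OP6 starts after OP4 ends, so OP4 has no further overlaps.
OP6 starts after OP5 ends, so OP5 has no further overlaps.
OP7 starts before OP6 ends → OP6 and OP7 overlap.

OP4 & OP5, OP6 & OP7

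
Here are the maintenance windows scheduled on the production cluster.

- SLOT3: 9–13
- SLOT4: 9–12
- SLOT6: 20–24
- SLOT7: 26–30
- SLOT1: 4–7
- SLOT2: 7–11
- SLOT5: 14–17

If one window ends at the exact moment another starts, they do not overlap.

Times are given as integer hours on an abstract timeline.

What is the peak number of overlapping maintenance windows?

3

Walk through starts and ends in time order (an end at T is processed before a start at T):
4 start SLOT1 → 1
7 end SLOT1 → 0
7 start SLOT2 → 1
9 start SLOT3 → 2
9 start SLOT4 → 3
11 end SLOT2 → 2
12 end SLOT4 → 1
13 end SLOT3 → 0
14 start SLOT5 → 1
17 end SLOT5 → 0
20 start SLOT6 → 1
24 end SLOT6 → 0
26 start SLOT7 → 1
30 end SLOT7 → 0
Peak is 3, at 9 (SLOT2, SLOT3, SLOT4).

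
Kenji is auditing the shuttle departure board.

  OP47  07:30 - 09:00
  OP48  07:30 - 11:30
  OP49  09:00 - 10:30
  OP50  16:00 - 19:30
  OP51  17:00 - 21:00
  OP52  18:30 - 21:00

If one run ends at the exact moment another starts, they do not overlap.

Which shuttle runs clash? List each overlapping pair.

Check each pair: they overlap iff neither finishes before the other starts.
Sorted by start: OP47, OP48, OP49, OP50, OP51, OP52.
OP48 starts before OP47 ends → OP47 and OP48 overlap.
OP49 starts exactly when OP47 ends (back-to-back, no overlap) — done with OP47.
OP49 starts before OP48 ends → OP48 and OP49 overlap.
OP50 starts after OP48 ends — done with OP48.
OP50 starts after OP49 ends — done with OP49.
OP51 starts before OP50 ends → OP50 and OP51 overlap.
OP52 starts before OP50 ends → OP50 and OP52 overlap.
OP52 starts before OP51 ends → OP51 and OP52 overlap.

OP47 & OP48, OP48 & OP49, OP50 & OP51, OP50 & OP52, OP51 & OP52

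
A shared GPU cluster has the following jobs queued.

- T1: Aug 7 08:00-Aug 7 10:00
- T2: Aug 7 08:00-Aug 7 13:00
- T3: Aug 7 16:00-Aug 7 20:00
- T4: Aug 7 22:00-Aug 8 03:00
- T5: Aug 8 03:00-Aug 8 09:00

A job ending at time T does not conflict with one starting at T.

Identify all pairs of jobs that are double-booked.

T1 & T2

Sorted by start: T1, T2, T3, T4, T5.
T2 starts before T1 ends → T1 and T2 overlap.
T3 starts after T1 ends; T1 is clear from here.
T3 starts after T2 ends; T2 is clear from here.
T4 starts after T3 ends; T3 is clear from here.
T5 starts exactly when T4 ends (back-to-back, no overlap).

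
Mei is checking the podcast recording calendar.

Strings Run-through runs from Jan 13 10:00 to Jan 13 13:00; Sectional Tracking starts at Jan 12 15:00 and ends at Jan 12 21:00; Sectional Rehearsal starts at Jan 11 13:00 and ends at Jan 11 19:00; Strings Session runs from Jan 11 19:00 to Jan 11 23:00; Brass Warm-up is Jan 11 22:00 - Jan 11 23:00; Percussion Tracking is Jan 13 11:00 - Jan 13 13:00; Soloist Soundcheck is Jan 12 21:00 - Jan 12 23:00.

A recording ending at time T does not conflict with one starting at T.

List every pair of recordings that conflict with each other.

Sorted by start: Sectional Rehearsal, Strings Session, Brass Warm-up, Sectional Tracking, Soloist Soundcheck, Strings Run-through, Percussion Tracking.
Strings Session starts exactly when Sectional Rehearsal ends (back-to-back, no overlap) — done with Sectional Rehearsal.
Brass Warm-up starts before Strings Session ends → Strings Session and Brass Warm-up overlap.
Sectional Tracking starts after Strings Session ends — done with Strings Session.
Sectional Tracking starts after Brass Warm-up ends — done with Brass Warm-up.
Soloist Soundcheck starts exactly when Sectional Tracking ends (back-to-back, no overlap) — done with Sectional Tracking.
Strings Run-through starts after Soloist Soundcheck ends — done with Soloist Soundcheck.
Percussion Tracking starts before Strings Run-through ends → Strings Run-through and Percussion Tracking overlap.

Brass Warm-up & Strings Session, Percussion Tracking & Strings Run-through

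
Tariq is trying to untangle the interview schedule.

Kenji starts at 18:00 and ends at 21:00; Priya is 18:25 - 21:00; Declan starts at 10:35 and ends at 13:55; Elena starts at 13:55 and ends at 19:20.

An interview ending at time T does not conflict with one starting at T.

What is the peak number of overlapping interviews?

Sweep the timeline, counting +1 at each start and −1 at each end (ends before starts at a tie):
10:35 start Declan → 1
13:55 end Declan → 0
13:55 start Elena → 1
18:00 start Kenji → 2
18:25 start Priya → 3
19:20 end Elena → 2
21:00 end Kenji → 1
21:00 end Priya → 0
Peak is 3, at 18:25 (Elena, Kenji, Priya).

3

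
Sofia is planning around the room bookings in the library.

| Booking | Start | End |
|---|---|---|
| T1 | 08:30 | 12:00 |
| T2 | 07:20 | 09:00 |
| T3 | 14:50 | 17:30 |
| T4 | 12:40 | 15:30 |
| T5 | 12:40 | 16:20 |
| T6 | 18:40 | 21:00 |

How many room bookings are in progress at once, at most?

3

Sort all start/end points and keep a running count:
07:20 start T2 → 1
08:30 start T1 → 2
09:00 end T2 → 1
12:00 end T1 → 0
12:40 start T4 → 1
12:40 start T5 → 2
14:50 start T3 → 3
15:30 end T4 → 2
16:20 end T5 → 1
17:30 end T3 → 0
18:40 start T6 → 1
21:00 end T6 → 0
Peak is 3, at 14:50 (T3, T4, T5).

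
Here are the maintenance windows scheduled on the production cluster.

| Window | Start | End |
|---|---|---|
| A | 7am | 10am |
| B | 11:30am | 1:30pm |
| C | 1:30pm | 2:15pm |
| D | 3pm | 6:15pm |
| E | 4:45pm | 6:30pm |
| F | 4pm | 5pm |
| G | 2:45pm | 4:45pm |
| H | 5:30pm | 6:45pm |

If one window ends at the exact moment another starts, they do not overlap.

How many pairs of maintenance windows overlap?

7

Sorted by start: A, B, C, G, D, F, E, H.
B starts after A ends — done with A.
C starts exactly when B ends (back-to-back, no overlap) — done with B.
G starts after C ends — done with C.
D starts before G ends → G and D overlap.
F starts before G ends → G and F overlap.
E starts exactly when G ends (back-to-back, no overlap) — done with G.
F starts before D ends → D and F overlap.
E starts before D ends → D and E overlap.
H starts before D ends → D and H overlap.
E starts before F ends → F and E overlap.
H starts after F ends.
H starts before E ends → E and H overlap.
Overlapping pairs: D & E, D & F, D & G, D & H, E & F, E & H, F & G — 7 in total.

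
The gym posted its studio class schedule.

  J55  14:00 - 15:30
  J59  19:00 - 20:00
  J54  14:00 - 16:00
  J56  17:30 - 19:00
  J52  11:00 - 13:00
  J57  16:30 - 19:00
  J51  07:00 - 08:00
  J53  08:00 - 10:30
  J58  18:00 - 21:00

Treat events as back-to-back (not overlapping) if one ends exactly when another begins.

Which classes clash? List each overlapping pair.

Two intervals overlap when each starts before the other ends.
Sorted by start: J51, J53, J52, J54, J55, J57, J56, J58, J59.
J53 starts exactly when J51 ends (back-to-back, no overlap), so J51 has no further overlaps.
J52 starts after J53 ends, so J53 has no further overlaps.
J54 starts after J52 ends, so J52 has no further overlaps.
J55 starts before J54 ends → J54 and J55 overlap.
J57 starts after J54 ends, so J54 has no further overlaps.
J57 starts after J55 ends, so J55 has no further overlaps.
J56 starts before J57 ends → J57 and J56 overlap.
J58 starts before J57 ends → J57 and J58 overlap.
J59 starts exactly when J57 ends (back-to-back, no overlap).
J58 starts before J56 ends → J56 and J58 overlap.
J59 starts exactly when J56 ends (back-to-back, no overlap).
J59 starts before J58 ends → J58 and J59 overlap.

J54 & J55, J56 & J57, J56 & J58, J57 & J58, J58 & J59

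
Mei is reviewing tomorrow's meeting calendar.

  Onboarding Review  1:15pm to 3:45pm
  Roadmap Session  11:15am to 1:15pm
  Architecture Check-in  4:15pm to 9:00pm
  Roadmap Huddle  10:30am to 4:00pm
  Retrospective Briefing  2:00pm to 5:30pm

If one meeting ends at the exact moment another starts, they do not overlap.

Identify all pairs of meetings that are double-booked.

Sorted by start: Roadmap Huddle, Roadmap Session, Onboarding Review, Retrospective Briefing, Architecture Check-in.
Roadmap Session starts before Roadmap Huddle ends → Roadmap Huddle and Roadmap Session overlap.
Onboarding Review starts before Roadmap Huddle ends → Roadmap Huddle and Onboarding Review overlap.
Retrospective Briefing starts before Roadmap Huddle ends → Roadmap Huddle and Retrospective Briefing overlap.
Architecture Check-in starts after Roadmap Huddle ends.
Onboarding Review starts exactly when Roadmap Session ends (back-to-back, no overlap), so Roadmap Session has no further overlaps.
Retrospective Briefing starts before Onboarding Review ends → Onboarding Review and Retrospective Briefing overlap.
Architecture Check-in starts after Onboarding Review ends.
Architecture Check-in starts before Retrospective Briefing ends → Retrospective Briefing and Architecture Check-in overlap.

Architecture Check-in & Retrospective Briefing, Onboarding Review & Retrospective Briefing, Onboarding Review & Roadmap Huddle, Retrospective Briefing & Roadmap Huddle, Roadmap Huddle & Roadmap Session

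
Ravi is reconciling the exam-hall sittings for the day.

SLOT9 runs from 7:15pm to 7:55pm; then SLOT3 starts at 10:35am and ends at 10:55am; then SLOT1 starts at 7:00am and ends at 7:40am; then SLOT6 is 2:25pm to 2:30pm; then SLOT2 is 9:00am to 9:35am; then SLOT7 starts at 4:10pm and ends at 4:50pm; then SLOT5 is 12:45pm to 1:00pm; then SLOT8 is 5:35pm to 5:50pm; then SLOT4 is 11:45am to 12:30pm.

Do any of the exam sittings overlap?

Sorted by start: SLOT1, SLOT2, SLOT3, SLOT4, SLOT5, SLOT6, SLOT7, SLOT8, SLOT9.
SLOT2 starts after SLOT1 ends — done with SLOT1.
SLOT3 starts after SLOT2 ends — done with SLOT2.
SLOT4 starts after SLOT3 ends — done with SLOT3.
SLOT5 starts after SLOT4 ends — done with SLOT4.
SLOT6 starts after SLOT5 ends — done with SLOT5.
SLOT7 starts after SLOT6 ends — done with SLOT6.
SLOT8 starts after SLOT7 ends — done with SLOT7.
SLOT9 starts after SLOT8 ends.
Every pair is clear; the schedule has no overlaps.

No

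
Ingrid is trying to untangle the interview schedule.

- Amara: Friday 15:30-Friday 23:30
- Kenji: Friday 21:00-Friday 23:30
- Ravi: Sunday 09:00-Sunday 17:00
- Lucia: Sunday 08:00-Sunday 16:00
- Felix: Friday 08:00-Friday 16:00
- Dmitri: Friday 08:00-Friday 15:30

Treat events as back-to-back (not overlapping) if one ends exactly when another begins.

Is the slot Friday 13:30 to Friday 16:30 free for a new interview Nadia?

Felix: starts Friday 08:00 before Nadia ends Friday 16:30, and ends Friday 16:00 after Nadia starts Friday 13:30 → overlap.
Dmitri: starts Friday 08:00 before Nadia ends Friday 16:30, and ends Friday 15:30 after Nadia starts Friday 13:30 → overlap.
Amara: starts Friday 15:30 before Nadia ends Friday 16:30, and ends Friday 23:30 after Nadia starts Friday 13:30 → overlap.
Kenji: starts Friday 21:00 at or after Nadia ends Friday 16:30 → clear.
Lucia: starts Sunday 08:00 at or after Nadia ends Friday 16:30 → clear.
Ravi: starts Sunday 09:00 at or after Nadia ends Friday 16:30 → clear.
Nadia overlaps Felix, Dmitri, Amara.

No — it overlaps Amara, Dmitri, Felix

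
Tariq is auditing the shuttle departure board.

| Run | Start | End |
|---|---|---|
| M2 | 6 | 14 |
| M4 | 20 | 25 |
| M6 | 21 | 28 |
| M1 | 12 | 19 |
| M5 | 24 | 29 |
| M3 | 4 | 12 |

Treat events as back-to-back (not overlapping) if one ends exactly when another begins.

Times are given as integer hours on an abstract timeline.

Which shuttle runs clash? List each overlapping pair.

Sorted by start: M3, M2, M1, M4, M6, M5.
M2 starts before M3 ends → M3 and M2 overlap.
M1 starts exactly when M3 ends (back-to-back, no overlap), so nothing later overlaps M3 either.
M1 starts before M2 ends → M2 and M1 overlap.
M4 starts after M2 ends, so nothing later overlaps M2 either.
M4 starts after M1 ends, so nothing later overlaps M1 either.
M6 starts before M4 ends → M4 and M6 overlap.
M5 starts before M4 ends → M4 and M5 overlap.
M5 starts before M6 ends → M6 and M5 overlap.

M1 & M2, M2 & M3, M4 & M5, M4 & M6, M5 & M6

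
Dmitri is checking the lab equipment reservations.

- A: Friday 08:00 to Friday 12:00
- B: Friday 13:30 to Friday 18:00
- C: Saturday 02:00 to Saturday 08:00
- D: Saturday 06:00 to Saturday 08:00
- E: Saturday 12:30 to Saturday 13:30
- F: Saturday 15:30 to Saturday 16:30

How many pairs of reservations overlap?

Sorted by start: A, B, C, D, E, F.
B starts after A ends; A is clear from here.
C starts after B ends; B is clear from here.
D starts before C ends → C and D overlap.
E starts after C ends; C is clear from here.
E starts after D ends; D is clear from here.
F starts after E ends.
Overlapping pairs: C & D — 1 in total.

1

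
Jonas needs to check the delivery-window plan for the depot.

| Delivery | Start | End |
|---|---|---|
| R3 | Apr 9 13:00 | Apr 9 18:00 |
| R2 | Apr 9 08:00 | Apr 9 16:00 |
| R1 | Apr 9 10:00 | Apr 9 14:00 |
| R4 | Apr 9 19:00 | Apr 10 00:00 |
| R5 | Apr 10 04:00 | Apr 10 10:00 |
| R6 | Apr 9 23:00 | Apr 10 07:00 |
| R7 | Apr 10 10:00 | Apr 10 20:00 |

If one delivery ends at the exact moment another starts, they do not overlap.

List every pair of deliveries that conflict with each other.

R1 & R2, R1 & R3, R2 & R3, R4 & R6, R5 & R6

Sorted by start: R2, R1, R3, R4, R6, R5, R7.
R1 starts before R2 ends → R2 and R1 overlap.
R3 starts before R2 ends → R2 and R3 overlap.
R4 starts after R2 ends, so nothing later overlaps R2 either.
R3 starts before R1 ends → R1 and R3 overlap.
R4 starts after R1 ends, so nothing later overlaps R1 either.
R4 starts after R3 ends, so nothing later overlaps R3 either.
R6 starts before R4 ends → R4 and R6 overlap.
R5 starts after R4 ends, so nothing later overlaps R4 either.
R5 starts before R6 ends → R6 and R5 overlap.
R7 starts after R6 ends.
R7 starts exactly when R5 ends (back-to-back, no overlap).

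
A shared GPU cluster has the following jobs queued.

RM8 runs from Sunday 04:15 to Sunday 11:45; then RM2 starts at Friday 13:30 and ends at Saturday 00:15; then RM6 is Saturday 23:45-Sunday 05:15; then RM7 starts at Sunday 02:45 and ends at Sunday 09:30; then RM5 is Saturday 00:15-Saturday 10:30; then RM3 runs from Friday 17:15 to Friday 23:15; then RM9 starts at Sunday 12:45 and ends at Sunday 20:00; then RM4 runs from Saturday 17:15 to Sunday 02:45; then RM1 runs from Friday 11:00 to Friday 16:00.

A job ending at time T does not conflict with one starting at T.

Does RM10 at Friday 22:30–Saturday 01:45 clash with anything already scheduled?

RM1: ends Friday 16:00 at or before RM10 starts Friday 22:30 → clear.
RM2: starts Friday 13:30 before RM10 ends Saturday 01:45, and ends Saturday 00:15 after RM10 starts Friday 22:30 → overlap.
RM3: starts Friday 17:15 before RM10 ends Saturday 01:45, and ends Friday 23:15 after RM10 starts Friday 22:30 → overlap.
RM5: starts Saturday 00:15 before RM10 ends Saturday 01:45, and ends Saturday 10:30 after RM10 starts Friday 22:30 → overlap.
RM4: starts Saturday 17:15 at or after RM10 ends Saturday 01:45 → clear.
RM6: starts Saturday 23:45 at or after RM10 ends Saturday 01:45 → clear.
RM7: starts Sunday 02:45 at or after RM10 ends Saturday 01:45 → clear.
RM8: starts Sunday 04:15 at or after RM10 ends Saturday 01:45 → clear.
RM9: starts Sunday 12:45 at or after RM10 ends Saturday 01:45 → clear.
RM10 overlaps RM2, RM3, RM5.

Yes — it overlaps RM2, RM3, RM5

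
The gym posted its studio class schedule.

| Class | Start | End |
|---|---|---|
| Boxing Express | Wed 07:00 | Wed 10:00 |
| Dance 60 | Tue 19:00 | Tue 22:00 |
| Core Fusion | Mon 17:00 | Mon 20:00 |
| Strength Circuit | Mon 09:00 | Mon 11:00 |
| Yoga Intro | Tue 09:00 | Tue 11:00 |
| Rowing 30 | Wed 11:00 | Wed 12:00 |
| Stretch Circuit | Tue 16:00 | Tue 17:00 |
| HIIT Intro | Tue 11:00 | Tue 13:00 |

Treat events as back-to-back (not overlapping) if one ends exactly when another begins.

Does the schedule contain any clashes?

No

Sorted by start: Strength Circuit, Core Fusion, Yoga Intro, HIIT Intro, Stretch Circuit, Dance 60, Boxing Express, Rowing 30.
Core Fusion starts after Strength Circuit ends, so nothing later overlaps Strength Circuit either.
Yoga Intro starts after Core Fusion ends, so nothing later overlaps Core Fusion either.
HIIT Intro starts exactly when Yoga Intro ends (back-to-back, no overlap), so nothing later overlaps Yoga Intro either.
Stretch Circuit starts after HIIT Intro ends, so nothing later overlaps HIIT Intro either.
Dance 60 starts after Stretch Circuit ends, so nothing later overlaps Stretch Circuit either.
Boxing Express starts after Dance 60 ends, so nothing later overlaps Dance 60 either.
Rowing 30 starts after Boxing Express ends.
Every pair is clear; the schedule has no overlaps.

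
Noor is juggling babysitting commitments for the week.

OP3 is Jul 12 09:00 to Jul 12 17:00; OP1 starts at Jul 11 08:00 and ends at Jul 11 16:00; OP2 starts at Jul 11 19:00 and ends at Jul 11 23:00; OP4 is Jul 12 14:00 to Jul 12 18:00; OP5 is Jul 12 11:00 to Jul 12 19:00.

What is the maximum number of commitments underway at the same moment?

3

Sweep the timeline, counting +1 at each start and −1 at each end (ends before starts at a tie):
Jul 11 08:00 start OP1 → 1
Jul 11 16:00 end OP1 → 0
Jul 11 19:00 start OP2 → 1
Jul 11 23:00 end OP2 → 0
Jul 12 09:00 start OP3 → 1
Jul 12 11:00 start OP5 → 2
Jul 12 14:00 start OP4 → 3
Jul 12 17:00 end OP3 → 2
Jul 12 18:00 end OP4 → 1
Jul 12 19:00 end OP5 → 0
Peak is 3, at Jul 12 14:00 (OP3, OP4, OP5).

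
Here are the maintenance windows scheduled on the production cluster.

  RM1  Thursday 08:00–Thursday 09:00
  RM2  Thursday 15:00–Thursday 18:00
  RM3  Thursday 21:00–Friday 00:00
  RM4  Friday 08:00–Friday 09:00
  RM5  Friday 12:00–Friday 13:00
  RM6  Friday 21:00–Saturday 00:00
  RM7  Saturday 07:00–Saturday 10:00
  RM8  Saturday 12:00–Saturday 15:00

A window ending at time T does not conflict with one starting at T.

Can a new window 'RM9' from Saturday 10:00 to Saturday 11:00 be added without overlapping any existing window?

Yes — the slot is free

RM1: ends Thursday 09:00 at or before RM9 starts Saturday 10:00 → clear.
RM2: ends Thursday 18:00 at or before RM9 starts Saturday 10:00 → clear.
RM3: ends Friday 00:00 at or before RM9 starts Saturday 10:00 → clear.
RM4: ends Friday 09:00 at or before RM9 starts Saturday 10:00 → clear.
RM5: ends Friday 13:00 at or before RM9 starts Saturday 10:00 → clear.
RM6: ends Saturday 00:00 at or before RM9 starts Saturday 10:00 → clear.
RM7: ends Saturday 10:00 at or before RM9 starts Saturday 10:00 → clear.
RM8: starts Saturday 12:00 at or after RM9 ends Saturday 11:00 → clear.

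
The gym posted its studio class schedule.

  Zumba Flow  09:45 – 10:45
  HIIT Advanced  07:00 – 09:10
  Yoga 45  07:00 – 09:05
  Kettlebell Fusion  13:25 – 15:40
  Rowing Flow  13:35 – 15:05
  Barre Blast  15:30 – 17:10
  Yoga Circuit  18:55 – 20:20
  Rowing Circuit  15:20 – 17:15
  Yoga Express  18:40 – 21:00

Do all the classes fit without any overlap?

Two intervals overlap when each starts before the other ends.
Sorted by start: HIIT Advanced, Yoga 45, Zumba Flow, Kettlebell Fusion, Rowing Flow, Rowing Circuit, Barre Blast, Yoga Express, Yoga Circuit.
Yoga 45 starts before HIIT Advanced ends → HIIT Advanced and Yoga 45 overlap.
That's a conflict, so the schedule is not conflict-free.

No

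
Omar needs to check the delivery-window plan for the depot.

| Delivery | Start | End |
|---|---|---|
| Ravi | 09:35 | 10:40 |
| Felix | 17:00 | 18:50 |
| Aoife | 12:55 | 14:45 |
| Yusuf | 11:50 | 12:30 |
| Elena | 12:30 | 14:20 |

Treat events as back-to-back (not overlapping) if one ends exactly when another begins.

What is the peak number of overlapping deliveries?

2

Walk through starts and ends in time order (an end at T is processed before a start at T):
09:35 start Ravi → 1
10:40 end Ravi → 0
11:50 start Yusuf → 1
12:30 end Yusuf → 0
12:30 start Elena → 1
12:55 start Aoife → 2
14:20 end Elena → 1
14:45 end Aoife → 0
17:00 start Felix → 1
18:50 end Felix → 0
Peak is 2, at 12:55 (Aoife, Elena).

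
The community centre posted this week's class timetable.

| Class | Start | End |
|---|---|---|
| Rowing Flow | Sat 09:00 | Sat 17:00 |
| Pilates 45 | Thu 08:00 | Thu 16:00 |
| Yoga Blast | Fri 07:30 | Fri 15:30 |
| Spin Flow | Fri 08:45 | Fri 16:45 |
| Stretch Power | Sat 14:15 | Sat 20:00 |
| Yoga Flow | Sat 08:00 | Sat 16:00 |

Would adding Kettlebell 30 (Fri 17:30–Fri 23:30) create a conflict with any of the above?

Pilates 45: ends Thu 16:00 at or before Kettlebell 30 starts Fri 17:30 → clear.
Yoga Blast: ends Fri 15:30 at or before Kettlebell 30 starts Fri 17:30 → clear.
Spin Flow: ends Fri 16:45 at or before Kettlebell 30 starts Fri 17:30 → clear.
Yoga Flow: starts Sat 08:00 at or after Kettlebell 30 ends Fri 23:30 → clear.
Rowing Flow: starts Sat 09:00 at or after Kettlebell 30 ends Fri 23:30 → clear.
Stretch Power: starts Sat 14:15 at or after Kettlebell 30 ends Fri 23:30 → clear.

No — it doesn't clash with anything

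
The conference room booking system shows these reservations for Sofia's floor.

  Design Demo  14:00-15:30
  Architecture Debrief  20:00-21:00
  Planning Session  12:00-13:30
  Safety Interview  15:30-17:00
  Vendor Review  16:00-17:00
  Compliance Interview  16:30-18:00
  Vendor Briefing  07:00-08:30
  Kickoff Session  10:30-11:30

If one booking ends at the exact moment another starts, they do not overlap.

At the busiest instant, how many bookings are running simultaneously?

3

Sweep the timeline, counting +1 at each start and −1 at each end (ends before starts at a tie):
07:00 start Vendor Briefing → 1
08:30 end Vendor Briefing → 0
10:30 start Kickoff Session → 1
11:30 end Kickoff Session → 0
12:00 start Planning Session → 1
13:30 end Planning Session → 0
14:00 start Design Demo → 1
15:30 end Design Demo → 0
15:30 start Safety Interview → 1
16:00 start Vendor Review → 2
16:30 start Compliance Interview → 3
17:00 end Safety Interview → 2
17:00 end Vendor Review → 1
18:00 end Compliance Interview → 0
20:00 start Architecture Debrief → 1
21:00 end Architecture Debrief → 0
Peak is 3, at 16:30 (Compliance Interview, Safety Interview, Vendor Review).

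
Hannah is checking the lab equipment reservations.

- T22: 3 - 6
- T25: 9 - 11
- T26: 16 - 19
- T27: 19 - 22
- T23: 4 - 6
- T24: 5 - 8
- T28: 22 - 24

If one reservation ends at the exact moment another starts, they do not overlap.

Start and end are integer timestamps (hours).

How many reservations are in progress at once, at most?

Sort all start/end points and keep a running count:
3 start T22 → 1
4 start T23 → 2
5 start T24 → 3
6 end T22 → 2
6 end T23 → 1
8 end T24 → 0
9 start T25 → 1
11 end T25 → 0
16 start T26 → 1
19 end T26 → 0
19 start T27 → 1
22 end T27 → 0
22 start T28 → 1
24 end T28 → 0
Peak is 3, at 5 (T22, T23, T24).

3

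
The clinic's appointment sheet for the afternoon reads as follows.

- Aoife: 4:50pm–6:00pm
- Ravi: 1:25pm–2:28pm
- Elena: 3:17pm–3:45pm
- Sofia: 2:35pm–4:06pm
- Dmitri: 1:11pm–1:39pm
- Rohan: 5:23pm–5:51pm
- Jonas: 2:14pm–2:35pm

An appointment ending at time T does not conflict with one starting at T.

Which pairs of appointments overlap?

Aoife & Rohan, Dmitri & Ravi, Elena & Sofia, Jonas & Ravi

Sorted by start: Dmitri, Ravi, Jonas, Sofia, Elena, Aoife, Rohan.
Ravi starts before Dmitri ends → Dmitri and Ravi overlap.
Jonas starts after Dmitri ends, so Dmitri has no further overlaps.
Jonas starts before Ravi ends → Ravi and Jonas overlap.
Sofia starts after Ravi ends, so Ravi has no further overlaps.
Sofia starts exactly when Jonas ends (back-to-back, no overlap), so Jonas has no further overlaps.
Elena starts before Sofia ends → Sofia and Elena overlap.
Aoife starts after Sofia ends, so Sofia has no further overlaps.
Aoife starts after Elena ends, so Elena has no further overlaps.
Rohan starts before Aoife ends → Aoife and Rohan overlap.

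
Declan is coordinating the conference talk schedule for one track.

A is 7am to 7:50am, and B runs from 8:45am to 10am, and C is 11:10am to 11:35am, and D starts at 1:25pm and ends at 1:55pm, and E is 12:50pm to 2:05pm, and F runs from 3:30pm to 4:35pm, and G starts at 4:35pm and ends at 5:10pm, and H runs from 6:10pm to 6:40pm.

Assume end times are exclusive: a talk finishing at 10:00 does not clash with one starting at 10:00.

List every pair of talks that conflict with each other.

D & E

Sorted by start: A, B, C, E, D, F, G, H.
B starts after A ends — done with A.
C starts after B ends — done with B.
E starts after C ends — done with C.
D starts before E ends → E and D overlap.
F starts after E ends — done with E.
F starts after D ends — done with D.
G starts exactly when F ends (back-to-back, no overlap) — done with F.
H starts after G ends.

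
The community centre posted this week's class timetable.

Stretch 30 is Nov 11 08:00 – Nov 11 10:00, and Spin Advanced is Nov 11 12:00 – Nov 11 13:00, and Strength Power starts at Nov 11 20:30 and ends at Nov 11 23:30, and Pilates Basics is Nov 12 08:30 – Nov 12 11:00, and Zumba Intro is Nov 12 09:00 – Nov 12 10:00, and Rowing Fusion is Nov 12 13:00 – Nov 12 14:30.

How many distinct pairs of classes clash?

1

Sorted by start: Stretch 30, Spin Advanced, Strength Power, Pilates Basics, Zumba Intro, Rowing Fusion.
Spin Advanced starts after Stretch 30 ends, so nothing later overlaps Stretch 30 either.
Strength Power starts after Spin Advanced ends, so nothing later overlaps Spin Advanced either.
Pilates Basics starts after Strength Power ends, so nothing later overlaps Strength Power either.
Zumba Intro starts before Pilates Basics ends → Pilates Basics and Zumba Intro overlap.
Rowing Fusion starts after Pilates Basics ends.
Rowing Fusion starts after Zumba Intro ends.
Overlapping pairs: Pilates Basics & Zumba Intro — 1 in total.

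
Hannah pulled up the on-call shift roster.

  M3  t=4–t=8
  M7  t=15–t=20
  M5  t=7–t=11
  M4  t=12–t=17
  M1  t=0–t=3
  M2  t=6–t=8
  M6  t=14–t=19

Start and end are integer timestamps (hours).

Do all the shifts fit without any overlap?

No

Sorted by start: M1, M3, M2, M5, M4, M6, M7.
M3 starts after M1 ends — done with M1.
M2 starts before M3 ends → M3 and M2 overlap.
That's a conflict, so the schedule is not conflict-free.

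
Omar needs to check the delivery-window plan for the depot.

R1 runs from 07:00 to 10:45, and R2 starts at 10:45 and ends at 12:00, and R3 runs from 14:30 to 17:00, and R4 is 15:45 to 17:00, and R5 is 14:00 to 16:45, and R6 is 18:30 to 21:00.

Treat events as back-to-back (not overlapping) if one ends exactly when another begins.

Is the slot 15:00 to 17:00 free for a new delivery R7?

No — it overlaps R3, R4, R5

R1: ends 10:45 at or before R7 starts 15:00 → clear.
R2: ends 12:00 at or before R7 starts 15:00 → clear.
R5: starts 14:00 before R7 ends 17:00, and ends 16:45 after R7 starts 15:00 → overlap.
R3: starts 14:30 before R7 ends 17:00, and ends 17:00 after R7 starts 15:00 → overlap.
R4: starts 15:45 before R7 ends 17:00, and ends 17:00 after R7 starts 15:00 → overlap.
R6: starts 18:30 at or after R7 ends 17:00 → clear.
R7 overlaps R3, R4, R5.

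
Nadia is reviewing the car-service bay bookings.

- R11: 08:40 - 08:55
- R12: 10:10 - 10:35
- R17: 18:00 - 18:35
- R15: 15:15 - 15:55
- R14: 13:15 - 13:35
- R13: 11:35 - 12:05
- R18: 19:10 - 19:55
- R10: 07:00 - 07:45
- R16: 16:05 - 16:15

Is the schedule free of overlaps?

Sorted by start: R10, R11, R12, R13, R14, R15, R16, R17, R18.
R11 starts after R10 ends; R10 is clear from here.
R12 starts after R11 ends; R11 is clear from here.
R13 starts after R12 ends; R12 is clear from here.
R14 starts after R13 ends; R13 is clear from here.
R15 starts after R14 ends; R14 is clear from here.
R16 starts after R15 ends; R15 is clear from here.
R17 starts after R16 ends; R16 is clear from here.
R18 starts after R17 ends.
Every pair is clear; the schedule has no overlaps.

Yes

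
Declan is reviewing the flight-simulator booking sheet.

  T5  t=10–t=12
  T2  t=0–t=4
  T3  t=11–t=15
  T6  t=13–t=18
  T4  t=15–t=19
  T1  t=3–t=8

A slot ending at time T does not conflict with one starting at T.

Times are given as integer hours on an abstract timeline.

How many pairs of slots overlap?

Sorted by start: T2, T1, T5, T3, T6, T4.
T1 starts before T2 ends → T2 and T1 overlap.
T5 starts after T2 ends, so T2 has no further overlaps.
T5 starts after T1 ends, so T1 has no further overlaps.
T3 starts before T5 ends → T5 and T3 overlap.
T6 starts after T5 ends, so T5 has no further overlaps.
T6 starts before T3 ends → T3 and T6 overlap.
T4 starts exactly when T3 ends (back-to-back, no overlap).
T4 starts before T6 ends → T6 and T4 overlap.
Overlapping pairs: T1 & T2, T3 & T5, T3 & T6, T4 & T6 — 4 in total.

4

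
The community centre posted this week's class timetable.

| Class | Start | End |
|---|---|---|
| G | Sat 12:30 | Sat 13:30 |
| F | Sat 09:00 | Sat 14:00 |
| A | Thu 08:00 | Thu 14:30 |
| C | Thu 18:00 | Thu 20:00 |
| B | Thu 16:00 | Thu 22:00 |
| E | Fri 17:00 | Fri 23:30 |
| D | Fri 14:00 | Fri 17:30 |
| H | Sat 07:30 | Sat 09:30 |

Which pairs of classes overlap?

B & C, D & E, F & G, F & H

Sorted by start: A, B, C, D, E, H, F, G.
B starts after A ends, so A has no further overlaps.
C starts before B ends → B and C overlap.
D starts after B ends, so B has no further overlaps.
D starts after C ends, so C has no further overlaps.
E starts before D ends → D and E overlap.
H starts after D ends, so D has no further overlaps.
H starts after E ends, so E has no further overlaps.
F starts before H ends → H and F overlap.
G starts after H ends.
G starts before F ends → F and G overlap.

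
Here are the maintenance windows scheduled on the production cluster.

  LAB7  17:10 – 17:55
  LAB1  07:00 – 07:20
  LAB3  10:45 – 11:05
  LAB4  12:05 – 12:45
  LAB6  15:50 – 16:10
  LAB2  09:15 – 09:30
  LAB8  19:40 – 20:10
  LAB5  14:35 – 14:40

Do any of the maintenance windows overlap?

Two intervals overlap when each starts before the other ends.
Sorted by start: LAB1, LAB2, LAB3, LAB4, LAB5, LAB6, LAB7, LAB8.
LAB2 starts after LAB1 ends, so nothing later overlaps LAB1 either.
LAB3 starts after LAB2 ends, so nothing later overlaps LAB2 either.
LAB4 starts after LAB3 ends, so nothing later overlaps LAB3 either.
LAB5 starts after LAB4 ends, so nothing later overlaps LAB4 either.
LAB6 starts after LAB5 ends, so nothing later overlaps LAB5 either.
LAB7 starts after LAB6 ends, so nothing later overlaps LAB6 either.
LAB8 starts after LAB7 ends.
Every pair is clear; the schedule has no overlaps.

No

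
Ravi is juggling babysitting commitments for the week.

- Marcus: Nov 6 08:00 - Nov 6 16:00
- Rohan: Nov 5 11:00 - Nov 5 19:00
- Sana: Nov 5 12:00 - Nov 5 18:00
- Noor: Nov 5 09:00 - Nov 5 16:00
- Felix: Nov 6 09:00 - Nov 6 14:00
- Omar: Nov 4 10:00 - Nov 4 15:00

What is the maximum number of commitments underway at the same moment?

Sweep the timeline, counting +1 at each start and −1 at each end (ends before starts at a tie):
Nov 4 10:00 start Omar → 1
Nov 4 15:00 end Omar → 0
Nov 5 09:00 start Noor → 1
Nov 5 11:00 start Rohan → 2
Nov 5 12:00 start Sana → 3
Nov 5 16:00 end Noor → 2
Nov 5 18:00 end Sana → 1
Nov 5 19:00 end Rohan → 0
Nov 6 08:00 start Marcus → 1
Nov 6 09:00 start Felix → 2
Nov 6 14:00 end Felix → 1
Nov 6 16:00 end Marcus → 0
Peak is 3, at Nov 5 12:00 (Noor, Rohan, Sana).

3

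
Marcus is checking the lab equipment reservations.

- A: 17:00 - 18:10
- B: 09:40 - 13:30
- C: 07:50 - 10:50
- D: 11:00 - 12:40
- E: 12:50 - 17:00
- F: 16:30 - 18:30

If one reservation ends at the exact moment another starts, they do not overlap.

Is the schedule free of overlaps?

Sorted by start: C, B, D, E, F, A.
B starts before C ends → C and B overlap.
That's a conflict, so the schedule is not conflict-free.

No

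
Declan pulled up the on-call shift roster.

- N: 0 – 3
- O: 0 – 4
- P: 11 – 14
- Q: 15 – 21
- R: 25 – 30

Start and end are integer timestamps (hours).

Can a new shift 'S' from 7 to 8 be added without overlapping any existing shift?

Yes — the slot is free

N: ends 3 at or before S starts 7 → clear.
O: ends 4 at or before S starts 7 → clear.
P: starts 11 at or after S ends 8 → clear.
Q: starts 15 at or after S ends 8 → clear.
R: starts 25 at or after S ends 8 → clear.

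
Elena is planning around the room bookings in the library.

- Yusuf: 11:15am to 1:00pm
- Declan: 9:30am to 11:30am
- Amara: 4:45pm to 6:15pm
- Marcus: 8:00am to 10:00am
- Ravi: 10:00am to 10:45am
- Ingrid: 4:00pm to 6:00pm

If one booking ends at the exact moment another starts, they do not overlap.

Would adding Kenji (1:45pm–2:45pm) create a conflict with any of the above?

No — it doesn't clash with anything

Marcus: ends 10:00am at or before Kenji starts 1:45pm → clear.
Declan: ends 11:30am at or before Kenji starts 1:45pm → clear.
Ravi: ends 10:45am at or before Kenji starts 1:45pm → clear.
Yusuf: ends 1:00pm at or before Kenji starts 1:45pm → clear.
Ingrid: starts 4:00pm at or after Kenji ends 2:45pm → clear.
Amara: starts 4:45pm at or after Kenji ends 2:45pm → clear.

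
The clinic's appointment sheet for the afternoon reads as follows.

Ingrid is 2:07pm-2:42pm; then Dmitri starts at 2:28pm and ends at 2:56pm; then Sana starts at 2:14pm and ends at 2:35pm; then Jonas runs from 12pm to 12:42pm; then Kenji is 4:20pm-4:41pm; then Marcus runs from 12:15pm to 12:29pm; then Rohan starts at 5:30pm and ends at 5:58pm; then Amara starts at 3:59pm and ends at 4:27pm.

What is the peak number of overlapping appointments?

Sort all start/end points and keep a running count:
12pm start Jonas → 1
12:15pm start Marcus → 2
12:29pm end Marcus → 1
12:42pm end Jonas → 0
2:07pm start Ingrid → 1
2:14pm start Sana → 2
2:28pm start Dmitri → 3
2:35pm end Sana → 2
2:42pm end Ingrid → 1
2:56pm end Dmitri → 0
3:59pm start Amara → 1
4:20pm start Kenji → 2
4:27pm end Amara → 1
4:41pm end Kenji → 0
5:30pm start Rohan → 1
5:58pm end Rohan → 0
Peak is 3, at 2:28pm (Dmitri, Ingrid, Sana).

3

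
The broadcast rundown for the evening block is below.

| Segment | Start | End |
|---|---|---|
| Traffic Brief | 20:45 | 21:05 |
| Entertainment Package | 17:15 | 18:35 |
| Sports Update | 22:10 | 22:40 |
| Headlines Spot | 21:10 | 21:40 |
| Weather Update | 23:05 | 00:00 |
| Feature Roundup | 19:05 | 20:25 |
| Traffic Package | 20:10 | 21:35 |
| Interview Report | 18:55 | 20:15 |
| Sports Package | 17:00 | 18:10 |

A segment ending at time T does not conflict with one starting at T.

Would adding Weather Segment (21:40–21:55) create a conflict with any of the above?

No — it doesn't clash with anything

Sports Package: ends 18:10 at or before Weather Segment starts 21:40 → clear.
Entertainment Package: ends 18:35 at or before Weather Segment starts 21:40 → clear.
Interview Report: ends 20:15 at or before Weather Segment starts 21:40 → clear.
Feature Roundup: ends 20:25 at or before Weather Segment starts 21:40 → clear.
Traffic Package: ends 21:35 at or before Weather Segment starts 21:40 → clear.
Traffic Brief: ends 21:05 at or before Weather Segment starts 21:40 → clear.
Headlines Spot: ends 21:40 at or before Weather Segment starts 21:40 → clear.
Sports Update: starts 22:10 at or after Weather Segment ends 21:55 → clear.
Weather Update: starts 23:05 at or after Weather Segment ends 21:55 → clear.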